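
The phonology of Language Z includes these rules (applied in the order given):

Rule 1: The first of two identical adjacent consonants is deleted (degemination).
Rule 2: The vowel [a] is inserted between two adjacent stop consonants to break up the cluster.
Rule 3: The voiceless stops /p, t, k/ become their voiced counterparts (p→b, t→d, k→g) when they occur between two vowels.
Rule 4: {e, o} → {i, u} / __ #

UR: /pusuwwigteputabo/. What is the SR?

Rule 1 (degemination): /ww/ is a geminate; the first /w/ deletes. /pusuwwigteputabo/ → pusuwigteputabo.
Rule 2 (stop-cluster a-epenthesis): /g/ and /t/ form a stop–stop cluster, so [a] is inserted between them. /pusuwigteputabo/ → pusuwigateputabo.
Rule 3 (intervocalic voicing): /t/ is a voiceless stop between vowels /a/ and /e/, so it voices to [d]. /p/ is a voiceless stop between vowels /e/ and /u/, so it voices to [b]. /t/ is a voiceless stop between vowels /u/ and /a/, so it voices to [d]. /pusuwigateputabo/ → pusuwigadebudabo.
Rule 4 (final vowel raising): /o/ is a mid vowel in word-final position, so it raises to [u]. /pusuwigadebudabo/ → pusuwigadebudabu.

pusuwigadebudabu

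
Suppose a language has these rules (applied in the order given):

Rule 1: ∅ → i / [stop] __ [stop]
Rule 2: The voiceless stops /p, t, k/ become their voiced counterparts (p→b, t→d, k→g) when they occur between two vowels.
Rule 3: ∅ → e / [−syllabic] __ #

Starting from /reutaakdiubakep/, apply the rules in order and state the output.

reudaagidiubagepe

Rule 1 (stop-cluster i-epenthesis): /k/ and /d/ form a stop–stop cluster, so [i] is inserted between them. /reutaakdiubakep/ → reutaakidiubakep.
Rule 2 (intervocalic voicing): /t/ is a voiceless stop between vowels /u/ and /a/, so it voices to [d]. /k/ is a voiceless stop between vowels /a/ and /i/, so it voices to [g]. /k/ is a voiceless stop between vowels /a/ and /e/, so it voices to [g]. /reutaakidiubakep/ → reudaagidiubagep.
Rule 3 (final e-epenthesis): the form ends in the consonant /p/, so [e] is inserted word-finally. /reudaagidiubagep/ → reudaagidiubagepe.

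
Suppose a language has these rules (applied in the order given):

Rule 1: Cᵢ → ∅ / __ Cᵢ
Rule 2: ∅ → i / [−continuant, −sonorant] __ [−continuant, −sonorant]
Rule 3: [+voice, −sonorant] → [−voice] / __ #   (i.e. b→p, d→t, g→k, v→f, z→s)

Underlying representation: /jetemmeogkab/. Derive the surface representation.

jetemeogikap

Rule 1 (degemination): /mm/ is a geminate; the first /m/ deletes. /jetemmeogkab/ → jetemeogkab.
Rule 2 (stop-cluster i-epenthesis): /g/ and /k/ form a stop–stop cluster, so [i] is inserted between them. /jetemeogkab/ → jetemeogikab.
Rule 3 (final devoicing): /b/ is a voiced obstruent in word-final position, so it devoices to [p]. /jetemeogikab/ → jetemeogikap.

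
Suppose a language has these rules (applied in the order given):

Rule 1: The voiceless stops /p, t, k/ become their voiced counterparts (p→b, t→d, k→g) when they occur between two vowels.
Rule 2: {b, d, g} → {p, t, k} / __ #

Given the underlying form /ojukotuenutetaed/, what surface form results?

Rule 1 (intervocalic voicing): /k/ is a voiceless stop between vowels /u/ and /o/, so it voices to [g]. /t/ is a voiceless stop between vowels /o/ and /u/, so it voices to [d]. /t/ is a voiceless stop between vowels /u/ and /e/, so it voices to [d]. /t/ is a voiceless stop between vowels /e/ and /a/, so it voices to [d]. /ojukotuenutetaed/ → ojugoduenudedaed.
Rule 2 (final devoicing): /d/ is a voiced stop in word-final position, so it devoices to [t]. /ojugoduenudedaed/ → ojugoduenudedaet.

ojugoduenudedaet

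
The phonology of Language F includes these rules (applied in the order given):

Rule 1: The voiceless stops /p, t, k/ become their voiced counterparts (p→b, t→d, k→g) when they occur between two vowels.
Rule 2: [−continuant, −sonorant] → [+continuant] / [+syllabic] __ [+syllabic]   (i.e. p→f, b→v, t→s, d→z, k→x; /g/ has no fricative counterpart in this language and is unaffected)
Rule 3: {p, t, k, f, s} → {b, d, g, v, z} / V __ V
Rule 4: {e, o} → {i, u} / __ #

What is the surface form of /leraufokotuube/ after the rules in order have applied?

lerauvogozuuvi

Rule 1 (intervocalic voicing): /k/ is a voiceless stop between vowels /o/ and /o/, so it voices to [g]. /t/ is a voiceless stop between vowels /o/ and /u/, so it voices to [d]. /leraufokotuube/ → leraufogoduube.
Rule 2 (intervocalic spirantization): /d/ is a stop between vowels /o/ and /u/, so it spirantizes to the fricative [z]. /b/ is a stop between vowels /u/ and /e/, so it spirantizes to the fricative [v]. /leraufogoduube/ → leraufogozuuve.
Rule 3 (intervocalic voicing): /f/ is a voiceless obstruent between vowels /u/ and /o/, so it voices to [v]. /leraufogozuuve/ → lerauvogozuuve.
Rule 4 (final vowel raising): /e/ is a mid vowel in word-final position, so it raises to [i]. /lerauvogozuuve/ → lerauvogozuuvi.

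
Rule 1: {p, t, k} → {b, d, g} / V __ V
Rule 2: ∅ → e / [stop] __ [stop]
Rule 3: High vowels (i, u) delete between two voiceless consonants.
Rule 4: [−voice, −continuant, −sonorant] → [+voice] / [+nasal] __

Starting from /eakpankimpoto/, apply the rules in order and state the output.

eakepangimbodo

Rule 1 (intervocalic voicing): /t/ is a voiceless stop between vowels /o/ and /o/, so it voices to [d]. /eakpankimpoto/ → eakpankimpodo.
Rule 2 (stop-cluster e-epenthesis): /k/ and /p/ form a stop–stop cluster, so [e] is inserted between them. /eakpankimpodo/ → eakepankimpodo.
Rule 3 (high vowel syncope): no segment meets the environment; /eakepankimpodo/ is unchanged.
Rule 4 (post-nasal voicing): /k/ is a voiceless stop immediately after the nasal /n/, so it voices to [g]. /p/ is a voiceless stop immediately after the nasal /m/, so it voices to [b]. /eakepankimpodo/ → eakepangimbodo.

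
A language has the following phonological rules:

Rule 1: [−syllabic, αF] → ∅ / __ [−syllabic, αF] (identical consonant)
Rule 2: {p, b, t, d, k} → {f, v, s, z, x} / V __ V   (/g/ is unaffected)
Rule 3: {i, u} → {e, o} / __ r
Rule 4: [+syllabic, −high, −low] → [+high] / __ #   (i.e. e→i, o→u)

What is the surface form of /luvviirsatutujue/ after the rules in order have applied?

luviersasusujui

Rule 1 (degemination): /vv/ is a geminate; the first /v/ deletes. /luvviirsatutujue/ → luviirsatutujue.
Rule 2 (intervocalic spirantization): /t/ is a stop between vowels /a/ and /u/, so it spirantizes to the fricative [s]. /t/ is a stop between vowels /u/ and /u/, so it spirantizes to the fricative [s]. /luviirsatutujue/ → luviirsasusujue.
Rule 3 (pre-rhotic lowering): /i/ is a high vowel immediately before /r/, so it lowers to [e]. /luviirsasusujue/ → luviersasusujue.
Rule 4 (final vowel raising): /e/ is a mid vowel in word-final position, so it raises to [i]. /luviersasusujue/ → luviersasusujui.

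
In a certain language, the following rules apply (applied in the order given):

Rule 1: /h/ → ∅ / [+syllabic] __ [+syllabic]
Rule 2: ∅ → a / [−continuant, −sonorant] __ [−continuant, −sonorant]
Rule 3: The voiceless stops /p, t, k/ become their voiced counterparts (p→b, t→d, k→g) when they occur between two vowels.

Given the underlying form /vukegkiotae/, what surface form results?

Rule 1 (intervocalic h-deletion): no segment meets the environment; /vukegkiotae/ is unchanged.
Rule 2 (stop-cluster a-epenthesis): /g/ and /k/ form a stop–stop cluster, so [a] is inserted between them. /vukegkiotae/ → vukegakiotae.
Rule 3 (intervocalic voicing): /k/ is a voiceless stop between vowels /u/ and /e/, so it voices to [g]. /k/ is a voiceless stop between vowels /a/ and /i/, so it voices to [g]. /t/ is a voiceless stop between vowels /o/ and /a/, so it voices to [d]. /vukegakiotae/ → vugegagiodae.

vugegagiodae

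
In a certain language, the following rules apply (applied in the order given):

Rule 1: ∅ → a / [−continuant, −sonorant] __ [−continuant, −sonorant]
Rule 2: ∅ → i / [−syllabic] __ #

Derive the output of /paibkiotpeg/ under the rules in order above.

paibakiotapegi

Rule 1 (stop-cluster a-epenthesis): /b/ and /k/ form a stop–stop cluster, so [a] is inserted between them. /t/ and /p/ form a stop–stop cluster, so [a] is inserted between them. /paibkiotpeg/ → paibakiotapeg.
Rule 2 (final i-epenthesis): the form ends in the consonant /g/, so [i] is inserted word-finally. /paibakiotapeg/ → paibakiotapegi.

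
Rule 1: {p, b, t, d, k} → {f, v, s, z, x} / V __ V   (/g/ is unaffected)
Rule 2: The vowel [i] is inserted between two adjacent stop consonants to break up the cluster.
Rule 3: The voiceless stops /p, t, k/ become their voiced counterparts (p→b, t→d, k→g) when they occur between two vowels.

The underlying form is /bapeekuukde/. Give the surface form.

Rule 1 (intervocalic spirantization): /p/ is a stop between vowels /a/ and /e/, so it spirantizes to the fricative [f]. /k/ is a stop between vowels /e/ and /u/, so it spirantizes to the fricative [x]. /bapeekuukde/ → bafeexuukde.
Rule 2 (stop-cluster i-epenthesis): /k/ and /d/ form a stop–stop cluster, so [i] is inserted between them. /bafeexuukde/ → bafeexuukide.
Rule 3 (intervocalic voicing): /k/ is a voiceless stop between vowels /u/ and /i/, so it voices to [g]. /bafeexuukide/ → bafeexuugide.

bafeexuugide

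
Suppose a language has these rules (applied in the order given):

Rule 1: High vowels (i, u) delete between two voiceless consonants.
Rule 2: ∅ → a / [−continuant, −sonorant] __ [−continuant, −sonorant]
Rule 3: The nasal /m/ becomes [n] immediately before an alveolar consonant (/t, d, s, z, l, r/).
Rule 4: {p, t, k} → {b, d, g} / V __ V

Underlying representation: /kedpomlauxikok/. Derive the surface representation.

Rule 1 (high vowel syncope): /i/ is a high vowel flanked by voiceless consonants /x/ and /k/, so it deletes. /kedpomlauxikok/ → kedpomlauxkok.
Rule 2 (stop-cluster a-epenthesis): /d/ and /p/ form a stop–stop cluster, so [a] is inserted between them. /kedpomlauxkok/ → kedapomlauxkok.
Rule 3 (nasal place assimilation): /m/ precedes the alveolar consonant /l/, so it assimilates in place to [n]. /kedapomlauxkok/ → kedaponlauxkok.
Rule 4 (intervocalic voicing): /p/ is a voiceless stop between vowels /a/ and /o/, so it voices to [b]. /kedaponlauxkok/ → kedabonlauxkok.

kedabonlauxkok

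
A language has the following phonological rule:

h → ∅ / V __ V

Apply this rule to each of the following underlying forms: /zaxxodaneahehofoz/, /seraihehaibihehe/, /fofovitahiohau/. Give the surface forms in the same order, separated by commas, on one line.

/zaxxodaneahehofoz/: /h/ occurs between vowels /a/ and /e/, so it deletes. /h/ occurs between vowels /e/ and /o/, so it deletes. → [zaxxodaneaeofoz].
/seraihehaibihehe/: /h/ occurs between vowels /i/ and /e/, so it deletes. /h/ occurs between vowels /e/ and /a/, so it deletes. /h/ occurs between vowels /i/ and /e/, so it deletes. /h/ occurs between vowels /e/ and /e/, so it deletes. → [seraieaibiee].
/fofovitahiohau/: /h/ occurs between vowels /a/ and /i/, so it deletes. /h/ occurs between vowels /o/ and /a/, so it deletes. → [fofovitaioau].

zaxxodaneaeofoz, seraieaibiee, fofovitaioau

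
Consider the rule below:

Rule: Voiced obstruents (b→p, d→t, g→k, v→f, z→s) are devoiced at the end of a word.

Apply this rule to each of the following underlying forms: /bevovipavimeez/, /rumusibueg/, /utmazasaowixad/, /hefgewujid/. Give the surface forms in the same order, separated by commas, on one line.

bevovipavimees, rumusibuek, utmazasaowixat, hefgewujit

/bevovipavimeez/: /z/ is a voiced obstruent in word-final position, so it devoices to [s]. → [bevovipavimees].
/rumusibueg/: /g/ is a voiced obstruent in word-final position, so it devoices to [k]. → [rumusibuek].
/utmazasaowixad/: /d/ is a voiced obstruent in word-final position, so it devoices to [t]. → [utmazasaowixat].
/hefgewujid/: /d/ is a voiced obstruent in word-final position, so it devoices to [t]. → [hefgewujit].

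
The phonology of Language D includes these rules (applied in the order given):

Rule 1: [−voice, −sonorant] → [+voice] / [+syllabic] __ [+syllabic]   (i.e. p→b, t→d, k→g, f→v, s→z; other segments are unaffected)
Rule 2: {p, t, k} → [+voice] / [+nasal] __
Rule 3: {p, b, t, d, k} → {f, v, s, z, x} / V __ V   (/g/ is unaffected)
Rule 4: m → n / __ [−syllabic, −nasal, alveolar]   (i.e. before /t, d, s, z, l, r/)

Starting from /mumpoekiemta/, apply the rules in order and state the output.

mumboegienda

Rule 1 (intervocalic voicing): /k/ is a voiceless obstruent between vowels /e/ and /i/, so it voices to [g]. /mumpoekiemta/ → mumpoegiemta.
Rule 2 (post-nasal voicing): /p/ is a voiceless stop immediately after the nasal /m/, so it voices to [b]. /t/ is a voiceless stop immediately after the nasal /m/, so it voices to [d]. /mumpoegiemta/ → mumboegiemda.
Rule 3 (intervocalic spirantization): no segment meets the environment; /mumboegiemda/ is unchanged.
Rule 4 (nasal place assimilation): /m/ precedes the alveolar consonant /d/, so it assimilates in place to [n]. /mumboegiemda/ → mumboegienda.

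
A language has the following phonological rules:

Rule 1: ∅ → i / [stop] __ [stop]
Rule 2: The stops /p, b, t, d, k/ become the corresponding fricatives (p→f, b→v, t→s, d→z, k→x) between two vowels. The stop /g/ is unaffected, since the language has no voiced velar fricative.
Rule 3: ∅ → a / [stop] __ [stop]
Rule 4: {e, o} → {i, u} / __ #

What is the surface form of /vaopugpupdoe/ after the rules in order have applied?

vaofugifufizoi

Rule 1 (stop-cluster i-epenthesis): /g/ and /p/ form a stop–stop cluster, so [i] is inserted between them. /p/ and /d/ form a stop–stop cluster, so [i] is inserted between them. /vaopugpupdoe/ → vaopugipupidoe.
Rule 2 (intervocalic spirantization): /p/ is a stop between vowels /o/ and /u/, so it spirantizes to the fricative [f]. /p/ is a stop between vowels /i/ and /u/, so it spirantizes to the fricative [f]. /p/ is a stop between vowels /u/ and /i/, so it spirantizes to the fricative [f]. /d/ is a stop between vowels /i/ and /o/, so it spirantizes to the fricative [z]. /vaopugipupidoe/ → vaofugifufizoe.
Rule 3 (stop-cluster a-epenthesis): no segment meets the environment; /vaofugifufizoe/ is unchanged.
Rule 4 (final vowel raising): /e/ is a mid vowel in word-final position, so it raises to [i]. /vaofugifufizoe/ → vaofugifufizoi.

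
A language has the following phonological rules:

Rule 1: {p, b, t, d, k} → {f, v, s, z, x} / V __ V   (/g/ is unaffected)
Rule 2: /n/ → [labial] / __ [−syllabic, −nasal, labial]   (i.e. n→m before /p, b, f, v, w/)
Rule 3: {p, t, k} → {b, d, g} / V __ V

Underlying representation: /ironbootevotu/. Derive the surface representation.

Rule 1 (intervocalic spirantization): /t/ is a stop between vowels /o/ and /e/, so it spirantizes to the fricative [s]. /t/ is a stop between vowels /o/ and /u/, so it spirantizes to the fricative [s]. /ironbootevotu/ → ironboosevosu.
Rule 2 (nasal place assimilation): /n/ precedes the labial consonant /b/, so it assimilates in place to [m]. /ironboosevosu/ → iromboosevosu.
Rule 3 (intervocalic voicing): no segment meets the environment; /iromboosevosu/ is unchanged.

iromboosevosu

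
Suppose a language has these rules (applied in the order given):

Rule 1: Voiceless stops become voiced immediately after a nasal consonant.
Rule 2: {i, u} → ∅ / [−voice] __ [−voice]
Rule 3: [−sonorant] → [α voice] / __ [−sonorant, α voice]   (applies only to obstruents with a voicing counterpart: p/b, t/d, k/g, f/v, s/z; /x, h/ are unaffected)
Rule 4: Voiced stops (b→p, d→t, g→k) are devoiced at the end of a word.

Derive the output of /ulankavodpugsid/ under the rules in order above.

ulangavotpuksit

Rule 1 (post-nasal voicing): /k/ is a voiceless stop immediately after the nasal /n/, so it voices to [g]. /ulankavodpugsid/ → ulangavodpugsid.
Rule 2 (high vowel syncope): no segment meets the environment; /ulangavodpugsid/ is unchanged.
Rule 3 (regressive voicing assimilation): /d/ precedes the voiceless obstruent /p/, so it devoices to [t] by assimilation. /g/ precedes the voiceless obstruent /s/, so it devoices to [k] by assimilation. /ulangavodpugsid/ → ulangavotpuksid.
Rule 4 (final devoicing): /d/ is a voiced stop in word-final position, so it devoices to [t]. /ulangavotpuksid/ → ulangavotpuksit.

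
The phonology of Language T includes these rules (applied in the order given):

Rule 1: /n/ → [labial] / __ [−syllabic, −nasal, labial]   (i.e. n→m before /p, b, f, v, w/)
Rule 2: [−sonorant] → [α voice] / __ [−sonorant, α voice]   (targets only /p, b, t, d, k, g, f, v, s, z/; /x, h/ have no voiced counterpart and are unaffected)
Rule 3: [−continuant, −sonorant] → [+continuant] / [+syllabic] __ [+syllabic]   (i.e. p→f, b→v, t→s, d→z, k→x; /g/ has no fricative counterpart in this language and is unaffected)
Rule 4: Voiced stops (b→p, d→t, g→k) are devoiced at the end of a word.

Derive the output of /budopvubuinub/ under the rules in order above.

Rule 1 (nasal place assimilation): no segment meets the environment; /budopvubuinub/ is unchanged.
Rule 2 (regressive voicing assimilation): /p/ precedes the voiced obstruent /v/, so it voices to [b] by assimilation. /budopvubuinub/ → budobvubuinub.
Rule 3 (intervocalic spirantization): /d/ is a stop between vowels /u/ and /o/, so it spirantizes to the fricative [z]. /b/ is a stop between vowels /u/ and /u/, so it spirantizes to the fricative [v]. /budobvubuinub/ → buzobvuvuinub.
Rule 4 (final devoicing): /b/ is a voiced stop in word-final position, so it devoices to [p]. /buzobvuvuinub/ → buzobvuvuinup.

buzobvuvuinup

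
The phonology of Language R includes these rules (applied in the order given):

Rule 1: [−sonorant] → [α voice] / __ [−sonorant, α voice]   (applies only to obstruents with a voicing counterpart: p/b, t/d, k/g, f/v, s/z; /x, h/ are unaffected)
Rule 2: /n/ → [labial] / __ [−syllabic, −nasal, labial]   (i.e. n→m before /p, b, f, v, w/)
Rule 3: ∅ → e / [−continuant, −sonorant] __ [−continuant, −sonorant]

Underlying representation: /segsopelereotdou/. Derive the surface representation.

seksopelereodedou

Rule 1 (regressive voicing assimilation): /g/ precedes the voiceless obstruent /s/, so it devoices to [k] by assimilation. /t/ precedes the voiced obstruent /d/, so it voices to [d] by assimilation. /segsopelereotdou/ → seksopelereoddou.
Rule 2 (nasal place assimilation): no segment meets the environment; /seksopelereoddou/ is unchanged.
Rule 3 (stop-cluster e-epenthesis): /d/ and /d/ form a stop–stop cluster, so [e] is inserted between them. /seksopelereoddou/ → seksopelereodedou.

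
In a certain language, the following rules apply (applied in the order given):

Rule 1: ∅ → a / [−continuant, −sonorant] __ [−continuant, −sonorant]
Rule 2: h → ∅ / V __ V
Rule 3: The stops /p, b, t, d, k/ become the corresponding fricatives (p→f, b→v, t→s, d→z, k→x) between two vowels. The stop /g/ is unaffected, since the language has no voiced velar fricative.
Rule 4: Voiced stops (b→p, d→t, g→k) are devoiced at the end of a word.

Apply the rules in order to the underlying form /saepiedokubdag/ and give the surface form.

Rule 1 (stop-cluster a-epenthesis): /b/ and /d/ form a stop–stop cluster, so [a] is inserted between them. /saepiedokubdag/ → saepiedokubadag.
Rule 2 (intervocalic h-deletion): no segment meets the environment; /saepiedokubadag/ is unchanged.
Rule 3 (intervocalic spirantization): /p/ is a stop between vowels /e/ and /i/, so it spirantizes to the fricative [f]. /d/ is a stop between vowels /e/ and /o/, so it spirantizes to the fricative [z]. /k/ is a stop between vowels /o/ and /u/, so it spirantizes to the fricative [x]. /b/ is a stop between vowels /u/ and /a/, so it spirantizes to the fricative [v]. /d/ is a stop between vowels /a/ and /a/, so it spirantizes to the fricative [z]. /saepiedokubadag/ → saefiezoxuvazag.
Rule 4 (final devoicing): /g/ is a voiced stop in word-final position, so it devoices to [k]. /saefiezoxuvazag/ → saefiezoxuvazak.

saefiezoxuvazak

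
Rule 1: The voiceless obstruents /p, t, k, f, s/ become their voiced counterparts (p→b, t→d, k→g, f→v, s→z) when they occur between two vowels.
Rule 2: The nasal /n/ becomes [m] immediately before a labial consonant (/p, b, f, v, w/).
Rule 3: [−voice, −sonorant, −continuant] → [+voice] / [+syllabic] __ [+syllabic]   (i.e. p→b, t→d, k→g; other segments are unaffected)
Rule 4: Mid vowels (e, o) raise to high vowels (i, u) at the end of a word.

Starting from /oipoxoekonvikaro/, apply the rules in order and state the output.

Rule 1 (intervocalic voicing): /p/ is a voiceless obstruent between vowels /i/ and /o/, so it voices to [b]. /k/ is a voiceless obstruent between vowels /e/ and /o/, so it voices to [g]. /k/ is a voiceless obstruent between vowels /i/ and /a/, so it voices to [g]. /oipoxoekonvikaro/ → oiboxoegonvigaro.
Rule 2 (nasal place assimilation): /n/ precedes the labial consonant /v/, so it assimilates in place to [m]. /oiboxoegonvigaro/ → oiboxoegomvigaro.
Rule 3 (intervocalic voicing): no segment meets the environment; /oiboxoegomvigaro/ is unchanged.
Rule 4 (final vowel raising): /o/ is a mid vowel in word-final position, so it raises to [u]. /oiboxoegomvigaro/ → oiboxoegomvigaru.

oiboxoegomvigaru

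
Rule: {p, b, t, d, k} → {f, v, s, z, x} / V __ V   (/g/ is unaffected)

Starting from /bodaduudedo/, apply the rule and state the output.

Scanning /bodaduudedo/: /b/ at position 1 is not in the conditioning environment; /d/ is a stop between vowels /o/ and /a/, so it spirantizes to the fricative [z]; /d/ is a stop between vowels /a/ and /u/, so it spirantizes to the fricative [z]; /d/ is a stop between vowels /u/ and /e/, so it spirantizes to the fricative [z]; /d/ is a stop between vowels /e/ and /o/, so it spirantizes to the fricative [z].
Result: [bozazuuzezo].

bozazuuzezo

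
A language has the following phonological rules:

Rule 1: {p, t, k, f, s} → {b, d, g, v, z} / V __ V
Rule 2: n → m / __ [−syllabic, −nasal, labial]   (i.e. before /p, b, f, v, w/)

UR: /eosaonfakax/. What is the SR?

Rule 1 (intervocalic voicing): /s/ is a voiceless obstruent between vowels /o/ and /a/, so it voices to [z]. /k/ is a voiceless obstruent between vowels /a/ and /a/, so it voices to [g]. /eosaonfakax/ → eozaonfagax.
Rule 2 (nasal place assimilation): /n/ precedes the labial consonant /f/, so it assimilates in place to [m]. /eozaonfagax/ → eozaomfagax.

eozaomfagax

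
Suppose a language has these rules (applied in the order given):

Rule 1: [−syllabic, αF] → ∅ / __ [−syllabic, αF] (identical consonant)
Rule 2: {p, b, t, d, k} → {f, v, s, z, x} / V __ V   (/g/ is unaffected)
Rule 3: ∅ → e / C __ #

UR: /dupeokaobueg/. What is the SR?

Rule 1 (degemination): no segment meets the environment; /dupeokaobueg/ is unchanged.
Rule 2 (intervocalic spirantization): /p/ is a stop between vowels /u/ and /e/, so it spirantizes to the fricative [f]. /k/ is a stop between vowels /o/ and /a/, so it spirantizes to the fricative [x]. /b/ is a stop between vowels /o/ and /u/, so it spirantizes to the fricative [v]. /dupeokaobueg/ → dufeoxaovueg.
Rule 3 (final e-epenthesis): the form ends in the consonant /g/, so [e] is inserted word-finally. /dufeoxaovueg/ → dufeoxaovuege.

dufeoxaovuege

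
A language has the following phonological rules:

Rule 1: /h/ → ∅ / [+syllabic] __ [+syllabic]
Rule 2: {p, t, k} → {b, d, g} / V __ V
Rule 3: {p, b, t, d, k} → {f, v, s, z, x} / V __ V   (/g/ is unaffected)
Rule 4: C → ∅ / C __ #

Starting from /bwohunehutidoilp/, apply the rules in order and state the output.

Rule 1 (intervocalic h-deletion): /h/ occurs between vowels /o/ and /u/, so it deletes. /h/ occurs between vowels /e/ and /u/, so it deletes. /bwohunehutidoilp/ → bwouneutidoilp.
Rule 2 (intervocalic voicing): /t/ is a voiceless stop between vowels /u/ and /i/, so it voices to [d]. /bwouneutidoilp/ → bwouneudidoilp.
Rule 3 (intervocalic spirantization): /d/ is a stop between vowels /u/ and /i/, so it spirantizes to the fricative [z]. /d/ is a stop between vowels /i/ and /o/, so it spirantizes to the fricative [z]. /bwouneudidoilp/ → bwouneuzizoilp.
Rule 4 (final cluster simplification): /p/ is the second consonant of a word-final cluster /lp/, so it deletes. /bwouneuzizoilp/ → bwouneuzizoil.

bwouneuzizoil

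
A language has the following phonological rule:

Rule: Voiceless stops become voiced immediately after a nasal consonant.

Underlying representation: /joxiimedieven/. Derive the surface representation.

No segment of /joxiimedieven/ meets the structural description of the rule, so the form surfaces unchanged.

joxiimedieven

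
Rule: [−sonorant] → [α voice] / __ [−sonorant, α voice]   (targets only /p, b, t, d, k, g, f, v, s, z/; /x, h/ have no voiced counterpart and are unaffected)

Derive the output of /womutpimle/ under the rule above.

womutpimle

No segment of /womutpimle/ meets the structural description of the rule, so the form surfaces unchanged.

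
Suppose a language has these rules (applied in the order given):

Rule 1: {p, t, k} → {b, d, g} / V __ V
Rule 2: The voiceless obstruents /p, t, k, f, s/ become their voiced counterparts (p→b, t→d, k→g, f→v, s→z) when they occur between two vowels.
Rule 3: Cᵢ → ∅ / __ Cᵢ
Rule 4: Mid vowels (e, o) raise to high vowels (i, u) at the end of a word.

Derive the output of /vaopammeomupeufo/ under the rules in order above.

vaobameomubeuvu

Rule 1 (intervocalic voicing): /p/ is a voiceless stop between vowels /o/ and /a/, so it voices to [b]. /p/ is a voiceless stop between vowels /u/ and /e/, so it voices to [b]. /vaopammeomupeufo/ → vaobammeomubeufo.
Rule 2 (intervocalic voicing): /f/ is a voiceless obstruent between vowels /u/ and /o/, so it voices to [v]. /vaobammeomubeufo/ → vaobammeomubeuvo.
Rule 3 (degemination): /mm/ is a geminate; the first /m/ deletes. /vaobammeomubeuvo/ → vaobameomubeuvo.
Rule 4 (final vowel raising): /o/ is a mid vowel in word-final position, so it raises to [u]. /vaobameomubeuvo/ → vaobameomubeuvu.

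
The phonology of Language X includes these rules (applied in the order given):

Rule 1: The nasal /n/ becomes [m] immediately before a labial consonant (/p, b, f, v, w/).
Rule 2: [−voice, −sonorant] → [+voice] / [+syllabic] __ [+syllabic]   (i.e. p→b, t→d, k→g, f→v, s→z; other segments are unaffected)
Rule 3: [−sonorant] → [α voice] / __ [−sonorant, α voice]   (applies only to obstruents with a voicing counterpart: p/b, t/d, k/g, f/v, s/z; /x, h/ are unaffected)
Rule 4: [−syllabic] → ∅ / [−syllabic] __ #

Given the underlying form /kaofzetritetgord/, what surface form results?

Rule 1 (nasal place assimilation): no segment meets the environment; /kaofzetritetgord/ is unchanged.
Rule 2 (intervocalic voicing): /t/ is a voiceless obstruent between vowels /i/ and /e/, so it voices to [d]. /kaofzetritetgord/ → kaofzetridetgord.
Rule 3 (regressive voicing assimilation): /f/ precedes the voiced obstruent /z/, so it voices to [v] by assimilation. /t/ precedes the voiced obstruent /g/, so it voices to [d] by assimilation. /kaofzetridetgord/ → kaovzetridedgord.
Rule 4 (final cluster simplification): /d/ is the second consonant of a word-final cluster /rd/, so it deletes. /kaovzetridedgord/ → kaovzetridedgor.

kaovzetridedgor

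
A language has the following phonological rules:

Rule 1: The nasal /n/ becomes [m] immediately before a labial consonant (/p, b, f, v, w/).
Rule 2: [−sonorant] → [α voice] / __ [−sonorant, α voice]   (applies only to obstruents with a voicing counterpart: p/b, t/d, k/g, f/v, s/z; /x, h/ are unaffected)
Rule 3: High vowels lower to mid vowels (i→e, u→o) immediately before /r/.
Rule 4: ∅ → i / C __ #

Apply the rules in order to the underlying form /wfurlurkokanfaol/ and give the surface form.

wforlorkokamfaoli

Rule 1 (nasal place assimilation): /n/ precedes the labial consonant /f/, so it assimilates in place to [m]. /wfurlurkokanfaol/ → wfurlurkokamfaol.
Rule 2 (regressive voicing assimilation): no segment meets the environment; /wfurlurkokamfaol/ is unchanged.
Rule 3 (pre-rhotic lowering): /u/ is a high vowel immediately before /r/, so it lowers to [o]. /u/ is a high vowel immediately before /r/, so it lowers to [o]. /wfurlurkokamfaol/ → wforlorkokamfaol.
Rule 4 (final i-epenthesis): the form ends in the consonant /l/, so [i] is inserted word-finally. /wforlorkokamfaol/ → wforlorkokamfaoli.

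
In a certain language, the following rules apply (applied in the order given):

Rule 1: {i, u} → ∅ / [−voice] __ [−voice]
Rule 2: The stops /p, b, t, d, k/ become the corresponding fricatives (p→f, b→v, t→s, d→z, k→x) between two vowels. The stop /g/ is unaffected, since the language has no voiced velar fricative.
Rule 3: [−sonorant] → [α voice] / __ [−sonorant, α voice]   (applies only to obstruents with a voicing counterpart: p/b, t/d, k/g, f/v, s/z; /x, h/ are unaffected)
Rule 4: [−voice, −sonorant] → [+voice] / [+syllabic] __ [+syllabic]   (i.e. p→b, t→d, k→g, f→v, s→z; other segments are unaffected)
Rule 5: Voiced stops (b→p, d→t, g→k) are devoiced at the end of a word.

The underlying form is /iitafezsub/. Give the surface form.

iizavessup

Rule 1 (high vowel syncope): no segment meets the environment; /iitafezsub/ is unchanged.
Rule 2 (intervocalic spirantization): /t/ is a stop between vowels /i/ and /a/, so it spirantizes to the fricative [s]. /iitafezsub/ → iisafezsub.
Rule 3 (regressive voicing assimilation): /z/ precedes the voiceless obstruent /s/, so it devoices to [s] by assimilation. /iisafezsub/ → iisafessub.
Rule 4 (intervocalic voicing): /s/ is a voiceless obstruent between vowels /i/ and /a/, so it voices to [z]. /f/ is a voiceless obstruent between vowels /a/ and /e/, so it voices to [v]. /iisafessub/ → iizavessub.
Rule 5 (final devoicing): /b/ is a voiced stop in word-final position, so it devoices to [p]. /iizavessub/ → iizavessup.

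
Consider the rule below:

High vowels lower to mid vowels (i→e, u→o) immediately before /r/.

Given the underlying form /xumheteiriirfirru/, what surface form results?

xumheteerierferru

/i/ is a high vowel immediately before /r/, so it lowers to [e].
/i/ is a high vowel immediately before /r/, so it lowers to [e].
/i/ is a high vowel immediately before /r/, so it lowers to [e].
The other instances of /u/, /i/ do not occur in the required environment and remain unchanged.
Surface form: [xumheteerierferru].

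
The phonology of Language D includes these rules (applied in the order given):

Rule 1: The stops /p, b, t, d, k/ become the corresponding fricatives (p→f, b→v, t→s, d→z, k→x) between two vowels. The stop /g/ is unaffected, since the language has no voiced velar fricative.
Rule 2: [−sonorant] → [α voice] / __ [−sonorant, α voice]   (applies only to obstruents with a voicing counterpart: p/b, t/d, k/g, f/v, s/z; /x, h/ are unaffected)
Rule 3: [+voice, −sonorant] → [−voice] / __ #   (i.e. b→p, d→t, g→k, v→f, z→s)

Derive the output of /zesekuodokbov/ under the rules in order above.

zesexuozogbof

Rule 1 (intervocalic spirantization): /k/ is a stop between vowels /e/ and /u/, so it spirantizes to the fricative [x]. /d/ is a stop between vowels /o/ and /o/, so it spirantizes to the fricative [z]. /zesekuodokbov/ → zesexuozokbov.
Rule 2 (regressive voicing assimilation): /k/ precedes the voiced obstruent /b/, so it voices to [g] by assimilation. /zesexuozokbov/ → zesexuozogbov.
Rule 3 (final devoicing): /v/ is a voiced obstruent in word-final position, so it devoices to [f]. /zesexuozogbov/ → zesexuozogbof.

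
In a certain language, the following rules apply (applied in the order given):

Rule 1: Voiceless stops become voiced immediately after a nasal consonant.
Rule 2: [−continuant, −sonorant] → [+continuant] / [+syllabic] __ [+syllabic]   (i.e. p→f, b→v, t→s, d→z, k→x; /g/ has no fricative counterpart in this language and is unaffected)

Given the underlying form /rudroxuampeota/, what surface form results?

rudroxuambeosa

Rule 1 (post-nasal voicing): /p/ is a voiceless stop immediately after the nasal /m/, so it voices to [b]. /rudroxuampeota/ → rudroxuambeota.
Rule 2 (intervocalic spirantization): /t/ is a stop between vowels /o/ and /a/, so it spirantizes to the fricative [s]. /rudroxuambeota/ → rudroxuambeosa.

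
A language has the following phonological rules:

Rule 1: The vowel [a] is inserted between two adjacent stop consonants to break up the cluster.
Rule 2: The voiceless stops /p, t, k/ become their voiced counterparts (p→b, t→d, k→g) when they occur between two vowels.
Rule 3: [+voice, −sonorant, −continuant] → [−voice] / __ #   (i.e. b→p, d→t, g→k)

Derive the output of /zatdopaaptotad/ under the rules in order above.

zadadobaabadodat

Rule 1 (stop-cluster a-epenthesis): /t/ and /d/ form a stop–stop cluster, so [a] is inserted between them. /p/ and /t/ form a stop–stop cluster, so [a] is inserted between them. /zatdopaaptotad/ → zatadopaapatotad.
Rule 2 (intervocalic voicing): /t/ is a voiceless stop between vowels /a/ and /a/, so it voices to [d]. /p/ is a voiceless stop between vowels /o/ and /a/, so it voices to [b]. /p/ is a voiceless stop between vowels /a/ and /a/, so it voices to [b]. /t/ is a voiceless stop between vowels /a/ and /o/, so it voices to [d]. /t/ is a voiceless stop between vowels /o/ and /a/, so it voices to [d]. /zatadopaapatotad/ → zadadobaabadodad.
Rule 3 (final devoicing): /d/ is a voiced stop in word-final position, so it devoices to [t]. /zadadobaabadodad/ → zadadobaabadodat.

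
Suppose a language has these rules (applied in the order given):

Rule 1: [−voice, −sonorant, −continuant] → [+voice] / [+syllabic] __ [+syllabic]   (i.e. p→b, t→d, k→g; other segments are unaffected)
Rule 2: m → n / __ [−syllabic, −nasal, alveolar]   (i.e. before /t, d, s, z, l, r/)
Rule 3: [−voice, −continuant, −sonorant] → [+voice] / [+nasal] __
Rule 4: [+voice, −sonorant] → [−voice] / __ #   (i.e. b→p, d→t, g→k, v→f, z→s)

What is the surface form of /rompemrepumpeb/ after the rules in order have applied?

Rule 1 (intervocalic voicing): /p/ is a voiceless stop between vowels /e/ and /u/, so it voices to [b]. /rompemrepumpeb/ → rompemrebumpeb.
Rule 2 (nasal place assimilation): /m/ precedes the alveolar consonant /r/, so it assimilates in place to [n]. /rompemrebumpeb/ → rompenrebumpeb.
Rule 3 (post-nasal voicing): /p/ is a voiceless stop immediately after the nasal /m/, so it voices to [b]. /p/ is a voiceless stop immediately after the nasal /m/, so it voices to [b]. /rompenrebumpeb/ → rombenrebumbeb.
Rule 4 (final devoicing): /b/ is a voiced obstruent in word-final position, so it devoices to [p]. /rombenrebumbeb/ → rombenrebumbep.

rombenrebumbep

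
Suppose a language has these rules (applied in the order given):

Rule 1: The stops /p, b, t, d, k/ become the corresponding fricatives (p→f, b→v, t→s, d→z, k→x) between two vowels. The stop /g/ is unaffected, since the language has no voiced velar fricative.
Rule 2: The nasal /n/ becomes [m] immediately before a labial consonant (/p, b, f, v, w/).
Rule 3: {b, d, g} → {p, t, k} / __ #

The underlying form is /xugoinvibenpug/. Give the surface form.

Rule 1 (intervocalic spirantization): /b/ is a stop between vowels /i/ and /e/, so it spirantizes to the fricative [v]. /xugoinvibenpug/ → xugoinvivenpug.
Rule 2 (nasal place assimilation): /n/ precedes the labial consonant /v/, so it assimilates in place to [m]. /n/ precedes the labial consonant /p/, so it assimilates in place to [m]. /xugoinvivenpug/ → xugoimvivempug.
Rule 3 (final devoicing): /g/ is a voiced stop in word-final position, so it devoices to [k]. /xugoimvivempug/ → xugoimvivempuk.

xugoimvivempuk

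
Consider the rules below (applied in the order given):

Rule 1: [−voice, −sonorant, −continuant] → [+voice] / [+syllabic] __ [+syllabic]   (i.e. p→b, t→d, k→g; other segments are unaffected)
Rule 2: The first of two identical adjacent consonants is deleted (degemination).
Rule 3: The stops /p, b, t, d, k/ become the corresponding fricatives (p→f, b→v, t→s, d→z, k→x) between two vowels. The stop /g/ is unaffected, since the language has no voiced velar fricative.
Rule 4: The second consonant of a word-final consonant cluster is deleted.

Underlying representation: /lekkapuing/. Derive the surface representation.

Rule 1 (intervocalic voicing): /p/ is a voiceless stop between vowels /a/ and /u/, so it voices to [b]. /lekkapuing/ → lekkabuing.
Rule 2 (degemination): /kk/ is a geminate; the first /k/ deletes. /lekkabuing/ → lekabuing.
Rule 3 (intervocalic spirantization): /k/ is a stop between vowels /e/ and /a/, so it spirantizes to the fricative [x]. /b/ is a stop between vowels /a/ and /u/, so it spirantizes to the fricative [v]. /lekabuing/ → lexavuing.
Rule 4 (final cluster simplification): /g/ is the second consonant of a word-final cluster /ng/, so it deletes. /lexavuing/ → lexavuin.

lexavuin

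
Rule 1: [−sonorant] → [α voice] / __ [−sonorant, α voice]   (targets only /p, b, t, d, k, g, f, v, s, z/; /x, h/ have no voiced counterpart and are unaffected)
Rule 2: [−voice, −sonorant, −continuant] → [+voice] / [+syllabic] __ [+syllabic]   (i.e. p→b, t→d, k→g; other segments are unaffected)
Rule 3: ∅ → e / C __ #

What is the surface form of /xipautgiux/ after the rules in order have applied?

Rule 1 (regressive voicing assimilation): /t/ precedes the voiced obstruent /g/, so it voices to [d] by assimilation. /xipautgiux/ → xipaudgiux.
Rule 2 (intervocalic voicing): /p/ is a voiceless stop between vowels /i/ and /a/, so it voices to [b]. /xipaudgiux/ → xibaudgiux.
Rule 3 (final e-epenthesis): the form ends in the consonant /x/, so [e] is inserted word-finally. /xibaudgiux/ → xibaudgiuxe.

xibaudgiuxe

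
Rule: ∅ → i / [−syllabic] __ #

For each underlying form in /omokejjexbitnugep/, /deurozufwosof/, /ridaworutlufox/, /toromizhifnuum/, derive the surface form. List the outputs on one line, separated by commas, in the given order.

/omokejjexbitnugep/: the form ends in the consonant /p/, so [i] is inserted word-finally. → [omokejjexbitnugepi].
/deurozufwosof/: the form ends in the consonant /f/, so [i] is inserted word-finally. → [deurozufwosofi].
/ridaworutlufox/: the form ends in the consonant /x/, so [i] is inserted word-finally. → [ridaworutlufoxi].
/toromizhifnuum/: the form ends in the consonant /m/, so [i] is inserted word-finally. → [toromizhifnuumi].

omokejjexbitnugepi, deurozufwosofi, ridaworutlufoxi, toromizhifnuumi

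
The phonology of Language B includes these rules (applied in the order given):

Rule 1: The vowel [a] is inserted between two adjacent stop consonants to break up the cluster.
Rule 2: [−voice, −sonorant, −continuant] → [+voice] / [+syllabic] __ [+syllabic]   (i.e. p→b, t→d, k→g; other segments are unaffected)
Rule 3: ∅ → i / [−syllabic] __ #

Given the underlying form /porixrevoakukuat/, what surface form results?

porixrevoaguguati

Rule 1 (stop-cluster a-epenthesis): no segment meets the environment; /porixrevoakukuat/ is unchanged.
Rule 2 (intervocalic voicing): /k/ is a voiceless stop between vowels /a/ and /u/, so it voices to [g]. /k/ is a voiceless stop between vowels /u/ and /u/, so it voices to [g]. /porixrevoakukuat/ → porixrevoaguguat.
Rule 3 (final i-epenthesis): the form ends in the consonant /t/, so [i] is inserted word-finally. /porixrevoaguguat/ → porixrevoaguguati.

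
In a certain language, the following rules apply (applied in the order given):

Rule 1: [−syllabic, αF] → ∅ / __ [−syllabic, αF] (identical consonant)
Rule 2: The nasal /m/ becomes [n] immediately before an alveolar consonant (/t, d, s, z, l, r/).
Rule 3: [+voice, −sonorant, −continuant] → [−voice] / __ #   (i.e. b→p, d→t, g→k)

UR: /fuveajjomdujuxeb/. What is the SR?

Rule 1 (degemination): /jj/ is a geminate; the first /j/ deletes. /fuveajjomdujuxeb/ → fuveajomdujuxeb.
Rule 2 (nasal place assimilation): /m/ precedes the alveolar consonant /d/, so it assimilates in place to [n]. /fuveajomdujuxeb/ → fuveajondujuxeb.
Rule 3 (final devoicing): /b/ is a voiced stop in word-final position, so it devoices to [p]. /fuveajondujuxeb/ → fuveajondujuxep.

fuveajondujuxep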